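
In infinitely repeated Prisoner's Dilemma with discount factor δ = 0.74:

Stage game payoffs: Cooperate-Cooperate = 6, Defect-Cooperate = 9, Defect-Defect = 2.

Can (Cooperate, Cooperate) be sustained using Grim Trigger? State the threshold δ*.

δ* = 0.4286; since δ = 0.74 ≥ 0.4286, cooperation can be sustained

Work:
For Grim Trigger:
Cooperate forever: 6/(1-δ)
Defect then punished: 9 + 2·δ/(1-δ)
Need: 6/(1-δ) ≥ 9 + 2·δ/(1-δ)
Solving: δ ≥ (T-R)/(T-P) = (9-6)/(9-2) = 0.4286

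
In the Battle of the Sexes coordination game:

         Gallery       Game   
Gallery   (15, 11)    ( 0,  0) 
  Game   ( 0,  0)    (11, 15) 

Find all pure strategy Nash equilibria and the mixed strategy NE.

Pure NE: (Gallery, Gallery) and (Game, Game); Mixed NE: p = 0.5769, q = 0.4231

Work:
Check pure NE:
(Gallery, Gallery): (15, 11) - no unilateral deviation beneficial
(Game, Game): (11, 15) - no unilateral deviation beneficial
Mixed NE: P1 plays Gallery with p = 0.5769, P2 plays Gallery with q = 0.4231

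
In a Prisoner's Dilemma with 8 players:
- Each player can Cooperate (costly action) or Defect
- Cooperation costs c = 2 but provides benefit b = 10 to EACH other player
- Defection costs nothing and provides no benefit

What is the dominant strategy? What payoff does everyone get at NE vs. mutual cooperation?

Dominant: Defect; NE payoff = 0; Coop payoff = 68

Work:
Defect dominates (saves cost c = 2, benefit to others is external)
NE: All defect → everyone gets 0
If all cooperate: each receives (7)×10 - 2 = 68
Social dilemma: 68 > 0 but NE gives 0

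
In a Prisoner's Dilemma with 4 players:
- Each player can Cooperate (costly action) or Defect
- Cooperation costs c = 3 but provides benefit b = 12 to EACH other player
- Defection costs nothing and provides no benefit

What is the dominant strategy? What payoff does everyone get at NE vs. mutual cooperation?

Dominant: Defect; NE payoff = 0; Coop payoff = 33

Work:
Defect dominates (saves cost c = 3, benefit to others is external)
NE: All defect → everyone gets 0
If all cooperate: each receives (3)×12 - 3 = 33
Social dilemma: 33 > 0 but NE gives 0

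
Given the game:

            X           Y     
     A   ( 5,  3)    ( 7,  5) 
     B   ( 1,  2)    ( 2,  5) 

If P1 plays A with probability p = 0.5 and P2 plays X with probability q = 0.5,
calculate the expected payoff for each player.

E[P1] = 3.75, E[P2] = 3.75

Work:
E[P1] = p·q·π₁(A,X) + p·(1-q)·π₁(A,Y) + (1-p)·q·π₁(B,X) + (1-p)·(1-q)·π₁(B,Y)
= 0.5·0.5·5 + 0.5·0.5·7 + 0.5·0.5·1 + 0.5·0.5·2
= 3.75

E[P2] = 3.75 (similar calculation)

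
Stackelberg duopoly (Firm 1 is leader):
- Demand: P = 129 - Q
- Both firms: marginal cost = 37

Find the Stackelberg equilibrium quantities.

q₁* (leader) = 46.0, q₂* (follower) = 23.0

Work:
Follower's reaction: q₂ = (a - c - q₁)/2
Leader substitutes: π₁ = q₁·(a - q₁ - (a-c-q₁)/2 - c)
FOC: q₁* = (129 - 37)/2 = 46.00
Then: q₂* = (129 - 37 - 46.0)/2 = 23.00
Leader has first-mover advantage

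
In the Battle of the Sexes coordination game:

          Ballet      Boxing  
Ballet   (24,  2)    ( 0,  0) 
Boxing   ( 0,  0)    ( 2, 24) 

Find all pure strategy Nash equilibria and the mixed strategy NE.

Pure NE: (Ballet, Ballet) and (Boxing, Boxing); Mixed NE: p = 0.9231, q = 0.0769

Work:
Check pure NE:
(Ballet, Ballet): (24, 2) - no unilateral deviation beneficial
(Boxing, Boxing): (2, 24) - no unilateral deviation beneficial
Mixed NE: P1 plays Ballet with p = 0.9231, P2 plays Ballet with q = 0.0769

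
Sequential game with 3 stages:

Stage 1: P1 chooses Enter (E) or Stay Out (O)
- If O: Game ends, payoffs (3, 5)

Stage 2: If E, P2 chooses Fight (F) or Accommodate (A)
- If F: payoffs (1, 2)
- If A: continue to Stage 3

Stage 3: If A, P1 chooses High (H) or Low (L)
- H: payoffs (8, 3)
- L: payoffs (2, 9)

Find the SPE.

SPE: (E, A, H); Outcome (8, 3)

Work:
Stage 3: P1 chooses H (8 vs 2)
Stage 2: P2: F->2, A->3 (anticipating H). Choose A
Stage 1: P1: O->3, E->8 (anticipating A, H). Choose E
SPE path: E -> A -> H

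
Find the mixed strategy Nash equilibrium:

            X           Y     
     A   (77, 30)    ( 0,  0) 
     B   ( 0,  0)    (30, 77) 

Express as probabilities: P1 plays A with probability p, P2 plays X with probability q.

p = 0.7196, q = 0.2804

Work:
Find probabilities that make opponent indifferent:
P2 chooses q to make P1 indifferent between A and B
P1 chooses p to make P2 indifferent between X and Y
Mixed NE: P1 plays (A: 0.7196, B: 0.2804), P2 plays (X: 0.2804, Y: 0.7196)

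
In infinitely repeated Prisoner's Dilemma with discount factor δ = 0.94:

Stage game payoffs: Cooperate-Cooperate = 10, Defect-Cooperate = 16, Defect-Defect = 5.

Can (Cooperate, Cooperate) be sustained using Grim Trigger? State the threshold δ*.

δ* = 0.5455; since δ = 0.94 ≥ 0.5455, cooperation can be sustained

Work:
For Grim Trigger:
Cooperate forever: 10/(1-δ)
Defect then punished: 16 + 5·δ/(1-δ)
Need: 10/(1-δ) ≥ 16 + 5·δ/(1-δ)
Solving: δ ≥ (T-R)/(T-P) = (16-10)/(16-5) = 0.5455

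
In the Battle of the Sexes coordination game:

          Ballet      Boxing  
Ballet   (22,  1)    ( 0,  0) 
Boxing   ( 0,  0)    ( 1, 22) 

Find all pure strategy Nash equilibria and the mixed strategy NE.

Pure NE: (Ballet, Ballet) and (Boxing, Boxing); Mixed NE: p = 0.9565, q = 0.0435

Work:
Check pure NE:
(Ballet, Ballet): (22, 1) - no unilateral deviation beneficial
(Boxing, Boxing): (1, 22) - no unilateral deviation beneficial
Mixed NE: P1 plays Ballet with p = 0.9565, P2 plays Ballet with q = 0.0435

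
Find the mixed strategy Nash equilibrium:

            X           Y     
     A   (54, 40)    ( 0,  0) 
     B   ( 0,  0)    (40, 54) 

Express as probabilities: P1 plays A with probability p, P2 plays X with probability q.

p = 0.5745, q = 0.4255

Work:
Find probabilities that make opponent indifferent:
P2 chooses q to make P1 indifferent between A and B
P1 chooses p to make P2 indifferent between X and Y
Mixed NE: P1 plays (A: 0.5745, B: 0.4255), P2 plays (X: 0.4255, Y: 0.5745)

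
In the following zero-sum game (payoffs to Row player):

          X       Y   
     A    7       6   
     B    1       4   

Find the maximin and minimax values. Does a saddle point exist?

Maximin = 6, Minimax = 6, Saddle: True

Work:
Row minimums: [6, 1] → maximin = 6
Column maximums: [7, 6] → minimax = 6
Saddle point exists! Game value = 6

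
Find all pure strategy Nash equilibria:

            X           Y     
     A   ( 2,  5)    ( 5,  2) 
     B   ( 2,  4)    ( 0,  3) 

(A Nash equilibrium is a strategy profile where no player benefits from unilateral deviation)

Nash equilibrium: (A, X), (B, X)

Work:
Best responses:
  P1 vs X: payoffs [2, 2] → best response A/B (payoff 2)
  P1 vs Y: payoffs [5, 0] → best response A (payoff 5)
  P2 vs A: payoffs [5, 2] → best response X (payoff 5)
  P2 vs B: payoffs [4, 3] → best response X (payoff 4)
Mutual best responses: (A,X), (B,X) → Nash equilibria.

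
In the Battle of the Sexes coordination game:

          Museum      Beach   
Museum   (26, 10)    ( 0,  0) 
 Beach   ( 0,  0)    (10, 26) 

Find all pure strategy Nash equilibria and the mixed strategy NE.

Pure NE: (Museum, Museum) and (Beach, Beach); Mixed NE: p = 0.7222, q = 0.2778

Work:
Check pure NE:
(Museum, Museum): (26, 10) - no unilateral deviation beneficial
(Beach, Beach): (10, 26) - no unilateral deviation beneficial
Mixed NE: P1 plays Museum with p = 0.7222, P2 plays Museum with q = 0.2778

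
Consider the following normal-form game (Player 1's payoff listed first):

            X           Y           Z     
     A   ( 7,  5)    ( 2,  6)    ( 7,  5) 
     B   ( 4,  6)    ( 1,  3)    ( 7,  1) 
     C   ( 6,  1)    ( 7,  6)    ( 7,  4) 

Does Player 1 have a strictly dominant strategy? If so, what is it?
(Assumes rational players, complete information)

No strictly dominant strategy exists for Player 1

Work:
A strategy strictly dominates another if it gives a strictly higher payoff against every opponent action. Compare each pair of P1's strategies column-by-column:
  A vs B: [7 vs 4, 2 vs 1, 7 vs 7] → A does not strictly dominate B (column Z: 7 ≤ 7)
  A vs C: [7 vs 6, 2 vs 7, 7 vs 7] → A does not strictly dominate C (column Y: 2 ≤ 7)
  B vs A: [4 vs 7, 1 vs 2, 7 vs 7] → B does not strictly dominate A (column X: 4 ≤ 7)
  B vs C: [4 vs 6, 1 vs 7, 7 vs 7] → B does not strictly dominate C (column X: 4 ≤ 6)
  C vs A: [6 vs 7, 7 vs 2, 7 vs 7] → C does not strictly dominate A (column X: 6 ≤ 7)
  C vs B: [6 vs 4, 7 vs 1, 7 vs 7] → C does not strictly dominate B (column Z: 7 ≤ 7)
No single strategy strictly dominates all others → no strictly dominant strategy.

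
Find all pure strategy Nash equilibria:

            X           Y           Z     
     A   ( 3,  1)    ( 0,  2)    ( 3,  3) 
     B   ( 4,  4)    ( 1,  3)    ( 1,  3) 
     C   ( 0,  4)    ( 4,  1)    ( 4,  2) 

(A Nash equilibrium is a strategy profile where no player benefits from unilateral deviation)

Nash equilibrium: (B, X)

Work:
Best responses:
  P1 vs X: payoffs [3, 4, 0] → best response B (payoff 4)
  P1 vs Y: payoffs [0, 1, 4] → best response C (payoff 4)
  P1 vs Z: payoffs [3, 1, 4] → best response C (payoff 4)
  P2 vs A: payoffs [1, 2, 3] → best response Z (payoff 3)
  P2 vs B: payoffs [4, 3, 3] → best response X (payoff 4)
  P2 vs C: payoffs [4, 1, 2] → best response X (payoff 4)
Mutual best responses: (B,X) → Nash equilibria.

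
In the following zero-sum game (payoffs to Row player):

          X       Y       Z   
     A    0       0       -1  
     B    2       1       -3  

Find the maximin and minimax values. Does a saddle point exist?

Maximin = -1, Minimax = -1, Saddle: True

Work:
Row minimums: [-1, -3] → maximin = -1
Column maximums: [2, 1, -1] → minimax = -1
Saddle point exists! Game value = -1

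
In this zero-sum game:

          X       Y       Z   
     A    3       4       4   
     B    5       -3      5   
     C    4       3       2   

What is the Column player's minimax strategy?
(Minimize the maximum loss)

Column should play Y, value = 4

Work:
Column player minimizes Row's maximum payoff:
Column X: max payoff to Row = 5
Column Y: max payoff to Row = 4
Column Z: max payoff to Row = 5
Minimum is 4, achieved by column Y.
Minimax strategy: Y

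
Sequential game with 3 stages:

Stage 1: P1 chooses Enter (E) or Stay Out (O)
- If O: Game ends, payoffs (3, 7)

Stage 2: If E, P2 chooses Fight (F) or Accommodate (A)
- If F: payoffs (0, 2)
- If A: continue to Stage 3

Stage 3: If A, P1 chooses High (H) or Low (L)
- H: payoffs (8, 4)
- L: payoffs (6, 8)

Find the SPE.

SPE: (E, A, H); Outcome (8, 4)

Work:
Stage 3: P1 chooses H (8 vs 6)
Stage 2: P2: F->2, A->4 (anticipating H). Choose A
Stage 1: P1: O->3, E->8 (anticipating A, H). Choose E
SPE path: E -> A -> H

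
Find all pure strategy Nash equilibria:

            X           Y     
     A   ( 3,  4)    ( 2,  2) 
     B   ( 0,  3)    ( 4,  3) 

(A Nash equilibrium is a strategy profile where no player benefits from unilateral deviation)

Nash equilibrium: (A, X), (B, Y)

Work:
Best responses:
  P1 vs X: payoffs [3, 0] → best response A (payoff 3)
  P1 vs Y: payoffs [2, 4] → best response B (payoff 4)
  P2 vs A: payoffs [4, 2] → best response X (payoff 4)
  P2 vs B: payoffs [3, 3] → best response X/Y (payoff 3)
Mutual best responses: (A,X), (B,Y) → Nash equilibria.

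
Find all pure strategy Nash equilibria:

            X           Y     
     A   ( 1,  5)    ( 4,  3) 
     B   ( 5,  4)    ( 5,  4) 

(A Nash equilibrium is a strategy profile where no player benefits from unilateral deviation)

Nash equilibrium: (B, X), (B, Y)

Work:
Best responses:
  P1 vs X: payoffs [1, 5] → best response B (payoff 5)
  P1 vs Y: payoffs [4, 5] → best response B (payoff 5)
  P2 vs A: payoffs [5, 3] → best response X (payoff 5)
  P2 vs B: payoffs [4, 4] → best response X/Y (payoff 4)
Mutual best responses: (B,X), (B,Y) → Nash equilibria.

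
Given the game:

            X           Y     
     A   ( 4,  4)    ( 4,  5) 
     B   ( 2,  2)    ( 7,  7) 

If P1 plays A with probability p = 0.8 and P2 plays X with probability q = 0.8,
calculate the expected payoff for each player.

E[P1] = 3.8, E[P2] = 3.96

Work:
E[P1] = p·q·π₁(A,X) + p·(1-q)·π₁(A,Y) + (1-p)·q·π₁(B,X) + (1-p)·(1-q)·π₁(B,Y)
= 0.8·0.8·4 + 0.8·0.2·4 + 0.2·0.8·2 + 0.2·0.2·7
= 3.8

E[P2] = 3.96 (similar calculation)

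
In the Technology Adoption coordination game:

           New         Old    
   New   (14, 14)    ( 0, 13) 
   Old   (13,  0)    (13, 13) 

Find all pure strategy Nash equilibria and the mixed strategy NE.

Pure NE: (New, New) and (Old, Old); Mixed NE: p = 0.9286, q = 0.9286

Work:
Check pure NE:
(New, New): (14, 14) - no unilateral deviation beneficial
(Old, Old): (13, 13) - no unilateral deviation beneficial
Mixed NE: P1 plays New with p = 0.9286, P2 plays New with q = 0.9286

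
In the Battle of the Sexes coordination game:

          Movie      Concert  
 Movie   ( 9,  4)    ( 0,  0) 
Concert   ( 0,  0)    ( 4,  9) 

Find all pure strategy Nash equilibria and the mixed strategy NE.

Pure NE: (Movie, Movie) and (Concert, Concert); Mixed NE: p = 0.6923, q = 0.3077

Work:
Check pure NE:
(Movie, Movie): (9, 4) - no unilateral deviation beneficial
(Concert, Concert): (4, 9) - no unilateral deviation beneficial
Mixed NE: P1 plays Movie with p = 0.6923, P2 plays Movie with q = 0.3077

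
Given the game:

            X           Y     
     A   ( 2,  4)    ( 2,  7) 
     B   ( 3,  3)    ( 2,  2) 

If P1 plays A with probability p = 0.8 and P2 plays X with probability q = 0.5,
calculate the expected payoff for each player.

E[P1] = 2.1, E[P2] = 4.9

Work:
E[P1] = p·q·π₁(A,X) + p·(1-q)·π₁(A,Y) + (1-p)·q·π₁(B,X) + (1-p)·(1-q)·π₁(B,Y)
= 0.8·0.5·2 + 0.8·0.5·2 + 0.2·0.5·3 + 0.2·0.5·2
= 2.1

E[P2] = 4.9 (similar calculation)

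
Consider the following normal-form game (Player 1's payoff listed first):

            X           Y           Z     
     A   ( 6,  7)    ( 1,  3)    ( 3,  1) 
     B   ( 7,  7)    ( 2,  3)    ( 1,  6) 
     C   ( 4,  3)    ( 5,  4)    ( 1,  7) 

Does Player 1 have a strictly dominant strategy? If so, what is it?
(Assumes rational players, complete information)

No strictly dominant strategy exists for Player 1

Work:
A strategy strictly dominates another if it gives a strictly higher payoff against every opponent action. Compare each pair of P1's strategies column-by-column:
  A vs B: [6 vs 7, 1 vs 2, 3 vs 1] → A does not strictly dominate B (column X: 6 ≤ 7)
  A vs C: [6 vs 4, 1 vs 5, 3 vs 1] → A does not strictly dominate C (column Y: 1 ≤ 5)
  B vs A: [7 vs 6, 2 vs 1, 1 vs 3] → B does not strictly dominate A (column Z: 1 ≤ 3)
  B vs C: [7 vs 4, 2 vs 5, 1 vs 1] → B does not strictly dominate C (column Y: 2 ≤ 5)
  C vs A: [4 vs 6, 5 vs 1, 1 vs 3] → C does not strictly dominate A (column X: 4 ≤ 6)
  C vs B: [4 vs 7, 5 vs 2, 1 vs 1] → C does not strictly dominate B (column X: 4 ≤ 7)
No single strategy strictly dominates all others → no strictly dominant strategy.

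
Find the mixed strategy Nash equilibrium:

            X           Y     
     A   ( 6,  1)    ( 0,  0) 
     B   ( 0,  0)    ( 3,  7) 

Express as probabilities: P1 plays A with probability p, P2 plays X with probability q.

p = 0.875, q = 0.3333

Work:
Find probabilities that make opponent indifferent:
P2 chooses q to make P1 indifferent between A and B
P1 chooses p to make P2 indifferent between X and Y
Mixed NE: P1 plays (A: 0.875, B: 0.125), P2 plays (X: 0.3333, Y: 0.6667)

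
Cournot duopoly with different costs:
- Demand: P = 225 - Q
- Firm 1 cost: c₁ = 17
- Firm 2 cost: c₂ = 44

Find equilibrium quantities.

q₁* = 78.33, q₂* = 51.33

Work:
Reaction: q₁ = (225 - 17 - q₂)/2
Reaction: q₂ = (225 - 44 - q₁)/2
Solve simultaneously:
q₁* = (225 - 2×17 + 44)/3 = 78.33
q₂* = (225 - 2×44 + 17)/3 = 51.33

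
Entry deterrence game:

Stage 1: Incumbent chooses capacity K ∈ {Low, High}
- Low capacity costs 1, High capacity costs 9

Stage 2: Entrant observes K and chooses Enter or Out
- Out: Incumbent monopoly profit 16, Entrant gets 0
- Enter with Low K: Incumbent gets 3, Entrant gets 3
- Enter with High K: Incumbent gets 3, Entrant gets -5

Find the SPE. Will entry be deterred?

SPE: (High, Enter|Low, Out|High); Entry deterred. Incumbent net profit = 7

Work:
After Low K: Entrant enters (3 > 0)
After High K: Entrant stays out (-5 < 0)
Incumbent: Low → 3−1=2, High → 16−9=7
Incumbent chooses High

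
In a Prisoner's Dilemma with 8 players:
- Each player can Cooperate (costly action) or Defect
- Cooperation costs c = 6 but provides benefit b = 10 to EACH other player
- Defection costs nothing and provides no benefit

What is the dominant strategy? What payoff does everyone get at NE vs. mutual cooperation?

Dominant: Defect; NE payoff = 0; Coop payoff = 64

Work:
Defect dominates (saves cost c = 6, benefit to others is external)
NE: All defect → everyone gets 0
If all cooperate: each receives (7)×10 - 6 = 64
Social dilemma: 64 > 0 but NE gives 0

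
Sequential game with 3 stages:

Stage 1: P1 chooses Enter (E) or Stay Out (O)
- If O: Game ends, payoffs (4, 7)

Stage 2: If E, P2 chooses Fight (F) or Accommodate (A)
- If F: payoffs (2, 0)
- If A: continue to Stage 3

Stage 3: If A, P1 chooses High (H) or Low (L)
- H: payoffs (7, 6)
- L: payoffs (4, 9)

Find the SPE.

SPE: (E, A, H); Outcome (7, 6)

Work:
Stage 3: P1 chooses H (7 vs 4)
Stage 2: P2: F->0, A->6 (anticipating H). Choose A
Stage 1: P1: O->4, E->7 (anticipating A, H). Choose E
SPE path: E -> A -> H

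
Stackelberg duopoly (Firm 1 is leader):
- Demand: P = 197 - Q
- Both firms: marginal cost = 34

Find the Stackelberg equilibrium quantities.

q₁* (leader) = 81.5, q₂* (follower) = 40.75

Work:
Follower's reaction: q₂ = (a - c - q₁)/2
Leader substitutes: π₁ = q₁·(a - q₁ - (a-c-q₁)/2 - c)
FOC: q₁* = (197 - 34)/2 = 81.50
Then: q₂* = (197 - 34 - 81.5)/2 = 40.75
Leader has first-mover advantage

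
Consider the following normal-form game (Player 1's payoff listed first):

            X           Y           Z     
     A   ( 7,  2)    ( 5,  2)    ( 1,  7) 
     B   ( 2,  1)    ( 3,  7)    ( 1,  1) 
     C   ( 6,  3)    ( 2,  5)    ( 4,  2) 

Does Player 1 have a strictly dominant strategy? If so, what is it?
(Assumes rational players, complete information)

No strictly dominant strategy exists for Player 1

Work:
A strategy strictly dominates another if it gives a strictly higher payoff against every opponent action. Compare each pair of P1's strategies column-by-column:
  A vs B: [7 vs 2, 5 vs 3, 1 vs 1] → A does not strictly dominate B (column Z: 1 ≤ 1)
  A vs C: [7 vs 6, 5 vs 2, 1 vs 4] → A does not strictly dominate C (column Z: 1 ≤ 4)
  B vs A: [2 vs 7, 3 vs 5, 1 vs 1] → B does not strictly dominate A (column X: 2 ≤ 7)
  B vs C: [2 vs 6, 3 vs 2, 1 vs 4] → B does not strictly dominate C (column X: 2 ≤ 6)
  C vs A: [6 vs 7, 2 vs 5, 4 vs 1] → C does not strictly dominate A (column X: 6 ≤ 7)
  C vs B: [6 vs 2, 2 vs 3, 4 vs 1] → C does not strictly dominate B (column Y: 2 ≤ 3)
No single strategy strictly dominates all others → no strictly dominant strategy.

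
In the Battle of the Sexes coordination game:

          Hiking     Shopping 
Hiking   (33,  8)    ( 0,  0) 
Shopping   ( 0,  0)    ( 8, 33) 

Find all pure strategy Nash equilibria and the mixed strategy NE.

Pure NE: (Hiking, Hiking) and (Shopping, Shopping); Mixed NE: p = 0.8049, q = 0.1951

Work:
Check pure NE:
(Hiking, Hiking): (33, 8) - no unilateral deviation beneficial
(Shopping, Shopping): (8, 33) - no unilateral deviation beneficial
Mixed NE: P1 plays Hiking with p = 0.8049, P2 plays Hiking with q = 0.1951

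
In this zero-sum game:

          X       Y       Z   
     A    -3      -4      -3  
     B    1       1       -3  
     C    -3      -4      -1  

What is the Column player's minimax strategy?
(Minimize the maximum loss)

Column should play Z, value = -1

Work:
Column player minimizes Row's maximum payoff:
Column X: max payoff to Row = 1
Column Y: max payoff to Row = 1
Column Z: max payoff to Row = -1
Minimum is -1, achieved by column Z.
Minimax strategy: Z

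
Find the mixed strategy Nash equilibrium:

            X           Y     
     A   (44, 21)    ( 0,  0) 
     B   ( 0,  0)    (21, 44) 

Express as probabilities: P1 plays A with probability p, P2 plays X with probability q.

p = 0.6769, q = 0.3231

Work:
Find probabilities that make opponent indifferent:
P2 chooses q to make P1 indifferent between A and B
P1 chooses p to make P2 indifferent between X and Y
Mixed NE: P1 plays (A: 0.6769, B: 0.3231), P2 plays (X: 0.3231, Y: 0.6769)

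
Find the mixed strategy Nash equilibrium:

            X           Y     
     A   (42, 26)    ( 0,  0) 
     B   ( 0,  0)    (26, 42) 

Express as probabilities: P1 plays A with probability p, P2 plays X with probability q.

p = 0.6176, q = 0.3824

Work:
Find probabilities that make opponent indifferent:
P2 chooses q to make P1 indifferent between A and B
P1 chooses p to make P2 indifferent between X and Y
Mixed NE: P1 plays (A: 0.6176, B: 0.3824), P2 plays (X: 0.3824, Y: 0.6176)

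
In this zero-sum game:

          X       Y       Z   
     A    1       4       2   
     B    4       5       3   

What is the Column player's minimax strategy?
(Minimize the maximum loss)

Column should play Z, value = 3

Work:
Column player minimizes Row's maximum payoff:
Column X: max payoff to Row = 4
Column Y: max payoff to Row = 5
Column Z: max payoff to Row = 3
Minimum is 3, achieved by column Z.
Minimax strategy: Z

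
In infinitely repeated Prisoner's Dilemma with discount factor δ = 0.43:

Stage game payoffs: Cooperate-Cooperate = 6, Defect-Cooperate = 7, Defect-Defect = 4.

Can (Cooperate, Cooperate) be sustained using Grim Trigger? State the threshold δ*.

δ* = 0.3333; since δ = 0.43 ≥ 0.3333, cooperation can be sustained

Work:
For Grim Trigger:
Cooperate forever: 6/(1-δ)
Defect then punished: 7 + 4·δ/(1-δ)
Need: 6/(1-δ) ≥ 7 + 4·δ/(1-δ)
Solving: δ ≥ (T-R)/(T-P) = (7-6)/(7-4) = 0.3333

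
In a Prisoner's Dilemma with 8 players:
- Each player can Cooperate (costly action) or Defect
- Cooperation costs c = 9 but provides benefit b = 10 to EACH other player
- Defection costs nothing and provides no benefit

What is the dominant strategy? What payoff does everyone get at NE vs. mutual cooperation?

Dominant: Defect; NE payoff = 0; Coop payoff = 61

Work:
Defect dominates (saves cost c = 9, benefit to others is external)
NE: All defect → everyone gets 0
If all cooperate: each receives (7)×10 - 9 = 61
Social dilemma: 61 > 0 but NE gives 0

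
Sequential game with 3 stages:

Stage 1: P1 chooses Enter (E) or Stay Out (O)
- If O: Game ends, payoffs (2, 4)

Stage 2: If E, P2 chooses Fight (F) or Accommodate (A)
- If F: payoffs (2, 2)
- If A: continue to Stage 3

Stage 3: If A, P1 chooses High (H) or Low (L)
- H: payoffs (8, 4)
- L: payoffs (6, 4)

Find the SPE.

SPE: (E, A, H); Outcome (8, 4)

Work:
Stage 3: P1 chooses H (8 vs 6)
Stage 2: P2: F->2, A->4 (anticipating H). Choose A
Stage 1: P1: O->2, E->8 (anticipating A, H). Choose E
SPE path: E -> A -> H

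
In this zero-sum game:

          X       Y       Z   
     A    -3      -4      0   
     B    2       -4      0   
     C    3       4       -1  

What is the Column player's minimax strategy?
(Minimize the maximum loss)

Column should play Z, value = 0

Work:
Column player minimizes Row's maximum payoff:
Column X: max payoff to Row = 3
Column Y: max payoff to Row = 4
Column Z: max payoff to Row = 0
Minimum is 0, achieved by column Z.
Minimax strategy: Z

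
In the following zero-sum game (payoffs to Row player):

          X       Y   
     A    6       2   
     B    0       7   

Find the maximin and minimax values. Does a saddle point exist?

Maximin = 2, Minimax = 6, Saddle: False

Work:
Row minimums: [2, 0] → maximin = 2
Column maximums: [6, 7] → minimax = 6
No saddle point (maximin ≠ minimax). Mixed strategy needed.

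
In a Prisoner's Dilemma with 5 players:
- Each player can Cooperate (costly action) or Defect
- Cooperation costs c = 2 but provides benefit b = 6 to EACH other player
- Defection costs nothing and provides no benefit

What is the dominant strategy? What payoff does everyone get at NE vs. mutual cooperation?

Dominant: Defect; NE payoff = 0; Coop payoff = 22

Work:
Defect dominates (saves cost c = 2, benefit to others is external)
NE: All defect → everyone gets 0
If all cooperate: each receives (4)×6 - 2 = 22
Social dilemma: 22 > 0 but NE gives 0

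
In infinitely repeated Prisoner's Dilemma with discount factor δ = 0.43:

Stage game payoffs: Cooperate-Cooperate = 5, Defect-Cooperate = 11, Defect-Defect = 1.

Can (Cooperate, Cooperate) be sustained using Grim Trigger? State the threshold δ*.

δ* = 0.6; since δ = 0.43 < 0.6, cooperation cannot be sustained

Work:
For Grim Trigger:
Cooperate forever: 5/(1-δ)
Defect then punished: 11 + 1·δ/(1-δ)
Need: 5/(1-δ) ≥ 11 + 1·δ/(1-δ)
Solving: δ ≥ (T-R)/(T-P) = (11-5)/(11-1) = 0.6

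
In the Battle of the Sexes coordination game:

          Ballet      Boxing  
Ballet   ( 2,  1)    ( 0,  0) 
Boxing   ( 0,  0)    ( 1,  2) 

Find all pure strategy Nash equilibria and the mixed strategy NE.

Pure NE: (Ballet, Ballet) and (Boxing, Boxing); Mixed NE: p = 0.6667, q = 0.3333

Work:
Check pure NE:
(Ballet, Ballet): (2, 1) - no unilateral deviation beneficial
(Boxing, Boxing): (1, 2) - no unilateral deviation beneficial
Mixed NE: P1 plays Ballet with p = 0.6667, P2 plays Ballet with q = 0.3333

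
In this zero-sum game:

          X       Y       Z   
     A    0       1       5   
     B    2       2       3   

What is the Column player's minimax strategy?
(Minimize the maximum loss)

Column should play X or Y (all achieve the minimum), value = 2

Work:
Column player minimizes Row's maximum payoff:
Column X: max payoff to Row = 2
Column Y: max payoff to Row = 2
Column Z: max payoff to Row = 5
Minimum is 2, achieved by columns X, Y (tied).
Each of X or Y is a minimax strategy.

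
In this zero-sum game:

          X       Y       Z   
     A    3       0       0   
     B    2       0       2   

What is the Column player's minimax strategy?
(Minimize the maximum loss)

Column should play Y, value = 0

Work:
Column player minimizes Row's maximum payoff:
Column X: max payoff to Row = 3
Column Y: max payoff to Row = 0
Column Z: max payoff to Row = 2
Minimum is 0, achieved by column Y.
Minimax strategy: Y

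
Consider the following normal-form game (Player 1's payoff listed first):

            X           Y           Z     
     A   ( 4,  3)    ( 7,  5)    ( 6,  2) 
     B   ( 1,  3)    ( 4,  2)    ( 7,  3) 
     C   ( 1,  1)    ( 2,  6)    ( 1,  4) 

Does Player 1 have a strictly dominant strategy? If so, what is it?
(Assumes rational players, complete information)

No strictly dominant strategy exists for Player 1

Work:
A strategy strictly dominates another if it gives a strictly higher payoff against every opponent action. Compare each pair of P1's strategies column-by-column:
  A vs B: [4 vs 1, 7 vs 4, 6 vs 7] → A does not strictly dominate B (column Z: 6 ≤ 7)
  A vs C: [4 vs 1, 7 vs 2, 6 vs 1] → A strictly dominates C
  B vs A: [1 vs 4, 4 vs 7, 7 vs 6] → B does not strictly dominate A (column X: 1 ≤ 4)
  B vs C: [1 vs 1, 4 vs 2, 7 vs 1] → B does not strictly dominate C (column X: 1 ≤ 1)
  C vs A: [1 vs 4, 2 vs 7, 1 vs 6] → C does not strictly dominate A (column X: 1 ≤ 4)
  C vs B: [1 vs 1, 2 vs 4, 1 vs 7] → C does not strictly dominate B (column X: 1 ≤ 1)
No single strategy strictly dominates all others → no strictly dominant strategy.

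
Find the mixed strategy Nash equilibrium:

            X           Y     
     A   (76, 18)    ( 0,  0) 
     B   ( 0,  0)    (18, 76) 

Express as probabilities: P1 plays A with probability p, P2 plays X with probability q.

p = 0.8085, q = 0.1915

Work:
Find probabilities that make opponent indifferent:
P2 chooses q to make P1 indifferent between A and B
P1 chooses p to make P2 indifferent between X and Y
Mixed NE: P1 plays (A: 0.8085, B: 0.1915), P2 plays (X: 0.1915, Y: 0.8085)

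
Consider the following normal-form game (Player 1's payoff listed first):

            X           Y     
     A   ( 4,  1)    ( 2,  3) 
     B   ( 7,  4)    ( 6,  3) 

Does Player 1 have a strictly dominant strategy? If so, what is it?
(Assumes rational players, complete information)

Yes, Player 1's strictly dominant strategy is B

Work:
A strategy strictly dominates another if it gives a strictly higher payoff against every opponent action. Compare each pair of P1's strategies column-by-column:
  A vs B: [4 vs 7, 2 vs 6] → A does not strictly dominate B (column X: 4 ≤ 7)
  B vs A: [7 vs 4, 6 vs 2] → B strictly dominates A
B strictly dominates every other strategy → strictly dominant.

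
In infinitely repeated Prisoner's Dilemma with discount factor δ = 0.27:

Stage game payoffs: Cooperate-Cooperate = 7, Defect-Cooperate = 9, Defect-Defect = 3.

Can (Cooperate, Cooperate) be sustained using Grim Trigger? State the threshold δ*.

δ* = 0.3333; since δ = 0.27 < 0.3333, cooperation cannot be sustained

Work:
For Grim Trigger:
Cooperate forever: 7/(1-δ)
Defect then punished: 9 + 3·δ/(1-δ)
Need: 7/(1-δ) ≥ 9 + 3·δ/(1-δ)
Solving: δ ≥ (T-R)/(T-P) = (9-7)/(9-3) = 0.3333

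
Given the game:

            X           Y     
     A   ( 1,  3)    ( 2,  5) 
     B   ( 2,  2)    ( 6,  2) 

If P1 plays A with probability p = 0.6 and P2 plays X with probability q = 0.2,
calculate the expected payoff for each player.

E[P1] = 3.16, E[P2] = 3.56

Work:
E[P1] = p·q·π₁(A,X) + p·(1-q)·π₁(A,Y) + (1-p)·q·π₁(B,X) + (1-p)·(1-q)·π₁(B,Y)
= 0.6·0.2·1 + 0.6·0.8·2 + 0.4·0.2·2 + 0.4·0.8·6
= 3.16

E[P2] = 3.56 (similar calculation)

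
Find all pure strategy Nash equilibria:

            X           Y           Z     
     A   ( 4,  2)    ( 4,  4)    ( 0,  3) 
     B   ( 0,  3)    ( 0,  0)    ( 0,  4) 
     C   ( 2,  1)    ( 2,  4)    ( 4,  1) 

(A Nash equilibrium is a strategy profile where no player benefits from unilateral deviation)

Nash equilibrium: (A, Y)

Work:
Best responses:
  P1 vs X: payoffs [4, 0, 2] → best response A (payoff 4)
  P1 vs Y: payoffs [4, 0, 2] → best response A (payoff 4)
  P1 vs Z: payoffs [0, 0, 4] → best response C (payoff 4)
  P2 vs A: payoffs [2, 4, 3] → best response Y (payoff 4)
  P2 vs B: payoffs [3, 0, 4] → best response Z (payoff 4)
  P2 vs C: payoffs [1, 4, 1] → best response Y (payoff 4)
Mutual best responses: (A,Y) → Nash equilibria.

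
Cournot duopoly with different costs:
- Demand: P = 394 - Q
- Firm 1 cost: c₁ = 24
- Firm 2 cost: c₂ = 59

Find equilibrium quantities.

q₁* = 135.0, q₂* = 100.0

Work:
Reaction: q₁ = (394 - 24 - q₂)/2
Reaction: q₂ = (394 - 59 - q₁)/2
Solve simultaneously:
q₁* = (394 - 2×24 + 59)/3 = 135.0
q₂* = (394 - 2×59 + 24)/3 = 100.0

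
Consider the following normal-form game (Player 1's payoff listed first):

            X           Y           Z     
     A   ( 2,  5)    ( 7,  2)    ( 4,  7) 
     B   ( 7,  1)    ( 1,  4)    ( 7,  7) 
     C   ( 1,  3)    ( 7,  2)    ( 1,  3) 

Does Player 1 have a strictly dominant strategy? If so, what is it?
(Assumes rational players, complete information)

No strictly dominant strategy exists for Player 1

Work:
A strategy strictly dominates another if it gives a strictly higher payoff against every opponent action. Compare each pair of P1's strategies column-by-column:
  A vs B: [2 vs 7, 7 vs 1, 4 vs 7] → A does not strictly dominate B (column X: 2 ≤ 7)
  A vs C: [2 vs 1, 7 vs 7, 4 vs 1] → A does not strictly dominate C (column Y: 7 ≤ 7)
  B vs A: [7 vs 2, 1 vs 7, 7 vs 4] → B does not strictly dominate A (column Y: 1 ≤ 7)
  B vs C: [7 vs 1, 1 vs 7, 7 vs 1] → B does not strictly dominate C (column Y: 1 ≤ 7)
  C vs A: [1 vs 2, 7 vs 7, 1 vs 4] → C does not strictly dominate A (column X: 1 ≤ 2)
  C vs B: [1 vs 7, 7 vs 1, 1 vs 7] → C does not strictly dominate B (column X: 1 ≤ 7)
No single strategy strictly dominates all others → no strictly dominant strategy.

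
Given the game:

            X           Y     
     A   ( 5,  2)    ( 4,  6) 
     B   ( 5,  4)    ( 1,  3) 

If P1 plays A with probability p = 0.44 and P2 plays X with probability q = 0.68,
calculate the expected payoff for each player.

E[P1] = 4.1424, E[P2] = 3.504

Work:
E[P1] = p·q·π₁(A,X) + p·(1-q)·π₁(A,Y) + (1-p)·q·π₁(B,X) + (1-p)·(1-q)·π₁(B,Y)
= 0.44·0.68·5 + 0.44·0.32·4 + 0.56·0.68·5 + 0.56·0.32·1
= 4.1424

E[P2] = 3.504 (similar calculation)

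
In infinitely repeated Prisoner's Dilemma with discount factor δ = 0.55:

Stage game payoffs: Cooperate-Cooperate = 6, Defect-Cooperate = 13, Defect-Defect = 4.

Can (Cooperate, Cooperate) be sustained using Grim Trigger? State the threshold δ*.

δ* = 0.7778; since δ = 0.55 < 0.7778, cooperation cannot be sustained

Work:
For Grim Trigger:
Cooperate forever: 6/(1-δ)
Defect then punished: 13 + 4·δ/(1-δ)
Need: 6/(1-δ) ≥ 13 + 4·δ/(1-δ)
Solving: δ ≥ (T-R)/(T-P) = (13-6)/(13-4) = 0.7778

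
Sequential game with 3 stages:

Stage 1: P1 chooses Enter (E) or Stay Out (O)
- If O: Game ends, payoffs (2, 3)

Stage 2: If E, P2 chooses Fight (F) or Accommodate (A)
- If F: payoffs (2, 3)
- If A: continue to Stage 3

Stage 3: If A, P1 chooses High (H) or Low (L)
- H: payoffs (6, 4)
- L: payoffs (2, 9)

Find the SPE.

SPE: (E, A, H); Outcome (6, 4)

Work:
Stage 3: P1 chooses H (6 vs 2)
Stage 2: P2: F->3, A->4 (anticipating H). Choose A
Stage 1: P1: O->2, E->6 (anticipating A, H). Choose E
SPE path: E -> A -> H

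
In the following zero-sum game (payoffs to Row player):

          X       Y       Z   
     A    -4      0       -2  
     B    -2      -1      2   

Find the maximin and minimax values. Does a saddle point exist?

Maximin = -2, Minimax = -2, Saddle: True

Work:
Row minimums: [-4, -2] → maximin = -2
Column maximums: [-2, 0, 2] → minimax = -2
Saddle point exists! Game value = -2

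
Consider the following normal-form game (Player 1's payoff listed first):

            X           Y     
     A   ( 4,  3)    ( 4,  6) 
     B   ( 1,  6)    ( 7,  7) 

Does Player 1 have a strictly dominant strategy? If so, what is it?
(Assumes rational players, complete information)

No strictly dominant strategy exists for Player 1

Work:
A strategy strictly dominates another if it gives a strictly higher payoff against every opponent action. Compare each pair of P1's strategies column-by-column:
  A vs B: [4 vs 1, 4 vs 7] → A does not strictly dominate B (column Y: 4 ≤ 7)
  B vs A: [1 vs 4, 7 vs 4] → B does not strictly dominate A (column X: 1 ≤ 4)
No single strategy strictly dominates all others → no strictly dominant strategy.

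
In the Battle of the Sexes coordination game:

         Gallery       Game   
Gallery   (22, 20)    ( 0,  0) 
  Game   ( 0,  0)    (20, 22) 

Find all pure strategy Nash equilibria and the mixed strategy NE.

Pure NE: (Gallery, Gallery) and (Game, Game); Mixed NE: p = 0.5238, q = 0.4762

Work:
Check pure NE:
(Gallery, Gallery): (22, 20) - no unilateral deviation beneficial
(Game, Game): (20, 22) - no unilateral deviation beneficial
Mixed NE: P1 plays Gallery with p = 0.5238, P2 plays Gallery with q = 0.4762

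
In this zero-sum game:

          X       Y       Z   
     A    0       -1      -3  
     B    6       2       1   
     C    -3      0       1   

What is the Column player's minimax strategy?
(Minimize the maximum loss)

Column should play Z, value = 1

Work:
Column player minimizes Row's maximum payoff:
Column X: max payoff to Row = 6
Column Y: max payoff to Row = 2
Column Z: max payoff to Row = 1
Minimum is 1, achieved by column Z.
Minimax strategy: Z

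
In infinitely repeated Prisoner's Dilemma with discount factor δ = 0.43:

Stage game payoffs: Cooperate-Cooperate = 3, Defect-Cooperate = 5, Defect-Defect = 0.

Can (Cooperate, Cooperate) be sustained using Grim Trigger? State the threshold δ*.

δ* = 0.4; since δ = 0.43 ≥ 0.4, cooperation can be sustained

Work:
For Grim Trigger:
Cooperate forever: 3/(1-δ)
Defect then punished: 5 + 0·δ/(1-δ)
Need: 3/(1-δ) ≥ 5 + 0·δ/(1-δ)
Solving: δ ≥ (T-R)/(T-P) = (5-3)/(5-0) = 0.4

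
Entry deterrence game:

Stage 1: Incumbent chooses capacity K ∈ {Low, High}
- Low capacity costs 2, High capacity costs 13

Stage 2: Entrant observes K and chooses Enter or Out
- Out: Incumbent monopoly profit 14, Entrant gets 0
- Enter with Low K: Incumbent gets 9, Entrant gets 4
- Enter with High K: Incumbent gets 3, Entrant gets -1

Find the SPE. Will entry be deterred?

SPE: (Low, Enter|Low, Out|High); Entry not deterred. Incumbent net profit = 7, Entrant gets 4

Work:
After Low K: Entrant enters (4 > 0)
After High K: Entrant stays out (-1 < 0)
Incumbent: Low → 9−2=7, High → 14−13=1
Incumbent chooses Low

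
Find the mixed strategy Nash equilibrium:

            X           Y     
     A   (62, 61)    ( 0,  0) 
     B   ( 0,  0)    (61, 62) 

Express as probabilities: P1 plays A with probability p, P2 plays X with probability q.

p = 0.5041, q = 0.4959

Work:
Find probabilities that make opponent indifferent:
P2 chooses q to make P1 indifferent between A and B
P1 chooses p to make P2 indifferent between X and Y
Mixed NE: P1 plays (A: 0.5041, B: 0.4959), P2 plays (X: 0.4959, Y: 0.5041)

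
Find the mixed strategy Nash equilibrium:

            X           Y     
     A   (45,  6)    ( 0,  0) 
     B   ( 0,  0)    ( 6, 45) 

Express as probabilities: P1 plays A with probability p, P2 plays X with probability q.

p = 0.8824, q = 0.1176

Work:
Find probabilities that make opponent indifferent:
P2 chooses q to make P1 indifferent between A and B
P1 chooses p to make P2 indifferent between X and Y
Mixed NE: P1 plays (A: 0.8824, B: 0.1176), P2 plays (X: 0.1176, Y: 0.8824)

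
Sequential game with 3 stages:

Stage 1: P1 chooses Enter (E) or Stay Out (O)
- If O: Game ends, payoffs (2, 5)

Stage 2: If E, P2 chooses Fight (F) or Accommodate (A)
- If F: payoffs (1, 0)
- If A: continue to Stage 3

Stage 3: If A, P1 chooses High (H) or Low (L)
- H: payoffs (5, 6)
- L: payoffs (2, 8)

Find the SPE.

SPE: (E, A, H); Outcome (5, 6)

Work:
Stage 3: P1 chooses H (5 vs 2)
Stage 2: P2: F->0, A->6 (anticipating H). Choose A
Stage 1: P1: O->2, E->5 (anticipating A, H). Choose E
SPE path: E -> A -> H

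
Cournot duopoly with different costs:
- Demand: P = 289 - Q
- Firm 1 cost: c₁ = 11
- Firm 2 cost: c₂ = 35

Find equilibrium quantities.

q₁* = 100.67, q₂* = 76.67

Work:
Reaction: q₁ = (289 - 11 - q₂)/2
Reaction: q₂ = (289 - 35 - q₁)/2
Solve simultaneously:
q₁* = (289 - 2×11 + 35)/3 = 100.67
q₂* = (289 - 2×35 + 11)/3 = 76.67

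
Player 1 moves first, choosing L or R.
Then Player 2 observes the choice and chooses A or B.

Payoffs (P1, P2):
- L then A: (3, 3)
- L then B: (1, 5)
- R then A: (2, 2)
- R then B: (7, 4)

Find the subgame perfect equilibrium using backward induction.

P1 plays R, P2 plays B after L and B after R; Payoff (7, 4)

Work:
Backward induction:
After L: P2 chooses B → P1 gets 1
After R: P2 chooses B → P1 gets 7
P1 chooses R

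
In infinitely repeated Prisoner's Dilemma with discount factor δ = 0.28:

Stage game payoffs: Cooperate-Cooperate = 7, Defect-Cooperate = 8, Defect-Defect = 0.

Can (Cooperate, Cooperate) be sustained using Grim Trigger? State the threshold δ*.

δ* = 0.125; since δ = 0.28 ≥ 0.125, cooperation can be sustained

Work:
For Grim Trigger:
Cooperate forever: 7/(1-δ)
Defect then punished: 8 + 0·δ/(1-δ)
Need: 7/(1-δ) ≥ 8 + 0·δ/(1-δ)
Solving: δ ≥ (T-R)/(T-P) = (8-7)/(8-0) = 0.125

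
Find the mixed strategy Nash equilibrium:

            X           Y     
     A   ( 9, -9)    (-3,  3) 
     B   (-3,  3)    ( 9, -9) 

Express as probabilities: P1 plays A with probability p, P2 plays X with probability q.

p = 0.5, q = 0.5

Work:
Find probabilities that make opponent indifferent:
P2 chooses q to make P1 indifferent between A and B
P1 chooses p to make P2 indifferent between X and Y
Mixed NE: P1 plays (A: 0.5, B: 0.5), P2 plays (X: 0.5, Y: 0.5)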